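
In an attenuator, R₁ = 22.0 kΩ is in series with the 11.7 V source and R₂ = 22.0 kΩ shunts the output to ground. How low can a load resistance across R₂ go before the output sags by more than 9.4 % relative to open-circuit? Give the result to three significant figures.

R_L(min) ≈ 106 kΩ

Output resistance R_th = R₁‖R₂ = (22.0 × 22.0)/44.00 = 11.00 kΩ.
The fractional drop is R_th/(R_th + R_L); requiring this ≤ 0.0940 gives R_L ≥ R_th(1/0.0940 − 1) = 11.00 × 9.638 = 106 kΩ.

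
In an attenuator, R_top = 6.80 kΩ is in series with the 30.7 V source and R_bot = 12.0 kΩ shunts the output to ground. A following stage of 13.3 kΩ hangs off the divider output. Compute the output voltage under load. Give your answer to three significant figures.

The load sits in parallel with R_bot: R_bot‖R_L = (12.0 × 13.3) / (12.0 + 13.3) = 6.308 kΩ.
V_out = 30.7 × 6.308 / (6.80 + 6.308) = 30.7 × 6.308/13.11 = 14.8 V.

V_out ≈ 14.8 V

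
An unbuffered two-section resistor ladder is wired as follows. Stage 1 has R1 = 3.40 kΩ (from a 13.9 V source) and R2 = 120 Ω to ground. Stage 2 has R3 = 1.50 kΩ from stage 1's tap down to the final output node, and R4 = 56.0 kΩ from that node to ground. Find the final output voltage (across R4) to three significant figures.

Stage 2 presents R3+R4 = 57500 Ω as a load on stage 1's tap.
Stage 1's lower leg becomes R2‖(R3+R4) = 119.8 Ω, so V_mid = 13.9 × 119.8/3520 = 0.4729 V.
Stage 2 is itself unloaded: V_out = V_mid × R4/(R3+R4) = 0.4729 × 56000/57500 = 0.461 V.

V_out ≈ 0.461 V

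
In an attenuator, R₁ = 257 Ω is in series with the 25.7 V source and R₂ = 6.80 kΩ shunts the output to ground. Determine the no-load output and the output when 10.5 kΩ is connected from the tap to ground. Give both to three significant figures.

Open-circuit: V = 25.7 × 6800/(257 + 6800) = 24.8 V.
With the load, R₂ becomes R₂‖R_L = 4127 Ω, so V = 25.7 × 4127/4384 = 24.2 V.

Unloaded: 24.8 V; loaded: 24.2 V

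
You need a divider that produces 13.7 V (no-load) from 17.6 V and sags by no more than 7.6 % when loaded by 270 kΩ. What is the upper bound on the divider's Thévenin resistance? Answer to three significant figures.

R_th ≤ 22.2 kΩ

Loading drop = R_th/(R_th + R_L) ≤ 0.0760, so R_th ≤ R_L · ε/(1−ε) = 270 kΩ × 0.0760/0.9240 = 22.2 kΩ.
(Any R1, R2 with R2/(R1+R2) = 0.778 and R1‖R2 ≤ 22.2 kΩ will meet the spec.)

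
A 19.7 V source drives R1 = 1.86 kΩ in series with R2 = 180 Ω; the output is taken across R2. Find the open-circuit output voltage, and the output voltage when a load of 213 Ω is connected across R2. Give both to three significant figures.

Open-circuit: V = 19.7 × 180/(1860 + 180) = 1.74 V.
With the load, R2 becomes R2‖R_L = 97.56 Ω, so V = 19.7 × 97.56/1958 = 0.982 V.

Unloaded: 1.74 V; loaded: 0.982 V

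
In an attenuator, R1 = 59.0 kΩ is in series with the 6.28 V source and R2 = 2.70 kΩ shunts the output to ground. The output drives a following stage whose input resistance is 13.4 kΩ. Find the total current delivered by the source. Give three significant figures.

I ≈ 0.103 mA

R2‖R_L = 2.247 kΩ, so the source sees R1 + R2‖R_L = 61.25 kΩ.
I = 6.28 V / 61.25 kΩ = 0.103 mA.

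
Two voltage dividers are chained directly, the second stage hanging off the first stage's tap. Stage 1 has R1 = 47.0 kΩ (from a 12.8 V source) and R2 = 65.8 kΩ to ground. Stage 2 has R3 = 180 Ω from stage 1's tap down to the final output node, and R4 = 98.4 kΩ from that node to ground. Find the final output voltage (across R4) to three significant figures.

Stage 2 presents R3+R4 = 98580 Ω as a load on stage 1's tap.
Stage 1's lower leg becomes R2‖(R3+R4) = 39460 Ω, so V_mid = 12.8 × 39460/86460 = 5.842 V.
Stage 2 is itself unloaded: V_out = V_mid × R4/(R3+R4) = 5.842 × 98400/98580 = 5.83 V.

V_out ≈ 5.83 V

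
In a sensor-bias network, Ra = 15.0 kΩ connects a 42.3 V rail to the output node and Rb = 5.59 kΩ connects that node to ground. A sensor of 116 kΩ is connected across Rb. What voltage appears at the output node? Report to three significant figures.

The load sits in parallel with Rb: Rb‖R_L = (5.59 × 116) / (5.59 + 116) = 5.333 kΩ.
V_out = 42.3 × 5.333 / (15.0 + 5.333) = 42.3 × 5.333/20.33 = 11.1 V.
(Unloaded it would have been 11.5 V.)

V_out ≈ 11.1 V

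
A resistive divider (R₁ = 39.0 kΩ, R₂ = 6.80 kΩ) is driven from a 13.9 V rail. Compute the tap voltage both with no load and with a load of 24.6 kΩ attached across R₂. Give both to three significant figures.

Unloaded: 2.06 V; loaded: 1.67 V

Open-circuit: V = 13.9 × 6.80/(39.0 + 6.80) = 2.06 V.
With the load, R₂ becomes R₂‖R_L = 5.327 kΩ, so V = 13.9 × 5.327/44.33 = 1.67 V.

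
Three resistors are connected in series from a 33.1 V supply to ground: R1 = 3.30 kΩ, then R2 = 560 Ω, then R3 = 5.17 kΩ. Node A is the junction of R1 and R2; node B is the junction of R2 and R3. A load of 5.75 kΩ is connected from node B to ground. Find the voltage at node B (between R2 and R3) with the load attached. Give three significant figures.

At node B, R3 is in parallel with the load: R3‖R_L = 2722 Ω.
Below node A the resistance is R2 + (R3‖R_L) = 3282 Ω, so V_A = 33.1 × 3282/6582 = 16.51 V.
Then V_B = V_A × (R3‖R_L)/(R2 + R3‖R_L) = 16.51 × 2722/3282 = 13.7 V.

V ≈ 13.7 V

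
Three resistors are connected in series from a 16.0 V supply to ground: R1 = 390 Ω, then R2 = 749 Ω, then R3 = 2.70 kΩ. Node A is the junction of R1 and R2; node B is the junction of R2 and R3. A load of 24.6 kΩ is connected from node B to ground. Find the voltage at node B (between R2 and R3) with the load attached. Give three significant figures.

At node B, R3 is in parallel with the load: R3‖R_L = 2433 Ω.
Below node A the resistance is R2 + (R3‖R_L) = 3182 Ω, so V_A = 16.0 × 3182/3572 = 14.25 V.
Then V_B = V_A × (R3‖R_L)/(R2 + R3‖R_L) = 14.25 × 2433/3182 = 10.9 V.

V ≈ 10.9 V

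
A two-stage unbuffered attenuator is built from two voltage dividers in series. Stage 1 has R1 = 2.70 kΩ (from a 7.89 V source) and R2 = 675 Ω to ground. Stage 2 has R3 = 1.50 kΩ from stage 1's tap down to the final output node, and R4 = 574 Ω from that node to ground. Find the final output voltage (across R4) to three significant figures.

V_out ≈ 0.347 V

Stage 2 presents R3+R4 = 2074 Ω as a load on stage 1's tap.
Stage 1's lower leg becomes R2‖(R3+R4) = 509.3 Ω, so V_mid = 7.89 × 509.3/3209 = 1.252 V.
Stage 2 is itself unloaded: V_out = V_mid × R4/(R3+R4) = 1.252 × 574/2074 = 0.347 V.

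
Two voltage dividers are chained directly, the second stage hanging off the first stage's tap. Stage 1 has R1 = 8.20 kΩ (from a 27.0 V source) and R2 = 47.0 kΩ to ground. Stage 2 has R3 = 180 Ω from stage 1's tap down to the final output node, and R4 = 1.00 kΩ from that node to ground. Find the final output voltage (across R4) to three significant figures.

Stage 2 presents R3+R4 = 1180 Ω as a load on stage 1's tap.
Stage 1's lower leg becomes R2‖(R3+R4) = 1151 Ω, so V_mid = 27.0 × 1151/9351 = 3.324 V.
Stage 2 is itself unloaded: V_out = V_mid × R4/(R3+R4) = 3.324 × 1000/1180 = 2.82 V.

V_out ≈ 2.82 V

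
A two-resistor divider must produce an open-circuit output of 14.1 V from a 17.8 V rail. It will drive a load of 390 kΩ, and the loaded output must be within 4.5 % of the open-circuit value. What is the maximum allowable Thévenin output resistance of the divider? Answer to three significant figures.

R_th ≤ 18.4 kΩ

Loading drop = R_th/(R_th + R_L) ≤ 0.0450, so R_th ≤ R_L · ε/(1−ε) = 390 kΩ × 0.0450/0.9550 = 18.4 kΩ.
(Any R1, R2 with R2/(R1+R2) = 0.792 and R1‖R2 ≤ 18.4 kΩ will meet the spec.)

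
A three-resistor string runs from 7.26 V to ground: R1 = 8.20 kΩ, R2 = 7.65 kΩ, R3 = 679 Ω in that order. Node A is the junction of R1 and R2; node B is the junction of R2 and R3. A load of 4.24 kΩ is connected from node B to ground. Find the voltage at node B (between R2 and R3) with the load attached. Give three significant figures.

At node B, R3 is in parallel with the load: R3‖R_L = 585.3 Ω.
Below node A the resistance is R2 + (R3‖R_L) = 8235 Ω, so V_A = 7.26 × 8235/16440 = 3.638 V.
Then V_B = V_A × (R3‖R_L)/(R2 + R3‖R_L) = 3.638 × 585.3/8235 = 0.259 V.

V ≈ 0.259 V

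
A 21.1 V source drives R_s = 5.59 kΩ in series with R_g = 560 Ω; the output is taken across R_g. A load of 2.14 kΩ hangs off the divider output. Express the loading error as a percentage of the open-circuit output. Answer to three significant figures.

Unloaded V = 21.1 × 560/6150 = 1.921 V.
Loaded: R_g‖R_L = 443.9 Ω, giving V = 21.1 × 443.9/6034 = 1.552 V.
Drop = (1.921 − 1.552) / 1.921 = 19.2 %.

19.2 %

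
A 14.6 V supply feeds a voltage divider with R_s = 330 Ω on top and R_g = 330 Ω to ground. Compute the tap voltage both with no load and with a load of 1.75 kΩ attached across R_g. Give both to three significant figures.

Unloaded: 7.30 V; loaded: 6.67 V

Open-circuit: V = 14.6 × 330/(330 + 330) = 7.30 V.
With the load, R_g becomes R_g‖R_L = 277.6 Ω, so V = 14.6 × 277.6/607.6 = 6.67 V.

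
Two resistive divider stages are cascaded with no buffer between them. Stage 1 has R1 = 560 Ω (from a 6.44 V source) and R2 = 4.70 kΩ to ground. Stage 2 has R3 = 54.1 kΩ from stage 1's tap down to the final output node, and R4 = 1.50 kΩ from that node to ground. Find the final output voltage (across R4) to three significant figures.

Stage 2 presents R3+R4 = 55600 Ω as a load on stage 1's tap.
Stage 1's lower leg becomes R2‖(R3+R4) = 4334 Ω, so V_mid = 6.44 × 4334/4894 = 5.703 V.
Stage 2 is itself unloaded: V_out = V_mid × R4/(R3+R4) = 5.703 × 1500/55600 = 0.154 V.

V_out ≈ 0.154 V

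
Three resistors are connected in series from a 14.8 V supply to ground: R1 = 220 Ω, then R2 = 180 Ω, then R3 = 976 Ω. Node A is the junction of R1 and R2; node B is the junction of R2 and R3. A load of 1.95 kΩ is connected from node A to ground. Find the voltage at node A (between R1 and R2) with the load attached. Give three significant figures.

Below node A the series string R2+R3 = 1156 Ω sits in parallel with the 1950 Ω load: 725.8 Ω.
V_A = 14.8 × 725.8/(220 + 725.8) = 11.4 V.

V ≈ 11.4 V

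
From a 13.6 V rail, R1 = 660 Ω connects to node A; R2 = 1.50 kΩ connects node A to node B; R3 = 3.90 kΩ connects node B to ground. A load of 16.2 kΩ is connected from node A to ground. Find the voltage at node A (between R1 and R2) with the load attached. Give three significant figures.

V ≈ 11.7 V

Below node A the series string R2+R3 = 5400 Ω sits in parallel with the 16200 Ω load: 4050 Ω.
V_A = 13.6 × 4050/(660 + 4050) = 11.7 V.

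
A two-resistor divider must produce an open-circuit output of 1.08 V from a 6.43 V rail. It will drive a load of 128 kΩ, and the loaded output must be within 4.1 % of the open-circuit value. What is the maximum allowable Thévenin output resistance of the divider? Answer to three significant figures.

Loading drop = R_th/(R_th + R_L) ≤ 0.0410, so R_th ≤ R_L · ε/(1−ε) = 128 kΩ × 0.0410/0.9590 = 5.47 kΩ.

R_th ≤ 5.47 kΩ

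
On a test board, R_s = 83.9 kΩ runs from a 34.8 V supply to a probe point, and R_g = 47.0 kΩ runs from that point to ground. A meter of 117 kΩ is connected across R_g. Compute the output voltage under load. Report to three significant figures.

The load sits in parallel with R_g: R_g‖R_L = (47.0 × 117) / (47.0 + 117) = 33.53 kΩ.
V_out = 34.8 × 33.53 / (83.9 + 33.53) = 34.8 × 33.53/117.4 = 9.94 V.

V_out ≈ 9.94 V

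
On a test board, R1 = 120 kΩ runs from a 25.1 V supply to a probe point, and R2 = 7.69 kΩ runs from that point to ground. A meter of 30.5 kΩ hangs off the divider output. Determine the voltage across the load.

V_out ≈ 1.22 V

The load sits in parallel with R2: R2‖R_L = (7.69 × 30.5) / (7.69 + 30.5) = 6.142 kΩ.
V_out = 25.1 × 6.142 / (120 + 6.142) = 25.1 × 6.142/126.1 = 1.22 V.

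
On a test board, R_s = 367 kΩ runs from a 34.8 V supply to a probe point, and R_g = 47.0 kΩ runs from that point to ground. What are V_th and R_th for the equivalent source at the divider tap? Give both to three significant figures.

V_th is the open-circuit tap voltage: 34.8 × 47.0/(367 + 47.0) = 3.95 V.
With the supply zeroed, R_s and R_g appear in parallel from the tap: R_th = R_s‖R_g = (367 × 47.0)/414.0 = 41.7 kΩ.

V_th = 3.95 V, R_th = 41.7 kΩ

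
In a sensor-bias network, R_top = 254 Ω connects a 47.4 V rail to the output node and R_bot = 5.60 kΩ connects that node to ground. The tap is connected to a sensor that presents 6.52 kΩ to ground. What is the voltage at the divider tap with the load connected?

V_out ≈ 43.7 V

The load sits in parallel with R_bot: R_bot‖R_L = (5600 × 6520) / (5600 + 6520) = 3013 Ω.
V_out = 47.4 × 3013 / (254 + 3013) = 47.4 × 3013/3267 = 43.7 V.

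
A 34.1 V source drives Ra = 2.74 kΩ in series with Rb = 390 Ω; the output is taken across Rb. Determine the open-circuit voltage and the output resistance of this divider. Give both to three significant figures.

V_th is the open-circuit tap voltage: 34.1 × 390/(2740 + 390) = 4.25 V.
With the supply zeroed, Ra and Rb appear in parallel from the tap: R_th = Ra‖Rb = (2740 × 390)/3130 = 341 Ω.

V_th = 4.25 V, R_th = 341 Ω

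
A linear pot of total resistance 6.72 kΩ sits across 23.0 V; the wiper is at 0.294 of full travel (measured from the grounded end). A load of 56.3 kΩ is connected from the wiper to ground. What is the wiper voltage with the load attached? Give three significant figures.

The wiper splits the pot into (1−α)R = 4.744 kΩ above and αR = 1.976 kΩ below.
Lower section ‖ load = 1.909 kΩ.
V_wiper = 23.0 × 1.909/(4.744 + 1.909) = 6.60 V.

V ≈ 6.60 V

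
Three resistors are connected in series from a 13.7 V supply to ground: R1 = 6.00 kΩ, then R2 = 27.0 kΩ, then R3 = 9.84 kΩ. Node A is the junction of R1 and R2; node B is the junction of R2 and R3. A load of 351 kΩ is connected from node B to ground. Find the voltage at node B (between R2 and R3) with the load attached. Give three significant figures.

V ≈ 3.08 V

At node B, R3 is in parallel with the load: R3‖R_L = 9.572 kΩ.
Below node A the resistance is R2 + (R3‖R_L) = 36.57 kΩ, so V_A = 13.7 × 36.57/42.57 = 11.77 V.
Then V_B = V_A × (R3‖R_L)/(R2 + R3‖R_L) = 11.77 × 9.572/36.57 = 3.08 V.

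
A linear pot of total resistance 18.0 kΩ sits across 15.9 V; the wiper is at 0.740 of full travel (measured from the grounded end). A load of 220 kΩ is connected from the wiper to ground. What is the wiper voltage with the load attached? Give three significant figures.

V ≈ 11.6 V

The wiper splits the pot into (1−α)R = 4.680 kΩ above and αR = 13.32 kΩ below.
Lower section ‖ load = 12.56 kΩ.
V_wiper = 15.9 × 12.56/(4.680 + 12.56) = 11.6 V.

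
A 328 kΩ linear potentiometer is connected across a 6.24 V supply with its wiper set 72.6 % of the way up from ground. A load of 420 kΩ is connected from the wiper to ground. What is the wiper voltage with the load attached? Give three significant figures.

The wiper splits the pot into (1−α)R = 89.87 kΩ above and αR = 238.1 kΩ below.
Lower section ‖ load = 152.0 kΩ.
V_wiper = 6.24 × 152.0/(89.87 + 152.0) = 3.92 V.

V ≈ 3.92 V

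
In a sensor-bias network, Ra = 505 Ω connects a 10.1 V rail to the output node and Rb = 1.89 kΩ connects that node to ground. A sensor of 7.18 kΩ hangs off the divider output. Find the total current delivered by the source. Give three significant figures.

Rb‖R_L = 1496 Ω, so the source sees Ra + Rb‖R_L = 2001 Ω.
I = 10.1 V / 2001 Ω = 5.05 mA.

I ≈ 5.05 mA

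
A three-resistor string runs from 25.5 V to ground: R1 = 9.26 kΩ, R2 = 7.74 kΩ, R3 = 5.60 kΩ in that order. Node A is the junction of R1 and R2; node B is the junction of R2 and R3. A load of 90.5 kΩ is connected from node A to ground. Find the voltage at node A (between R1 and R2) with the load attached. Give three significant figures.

V ≈ 14.2 V

Below node A the series string R2+R3 = 13.34 kΩ sits in parallel with the 90.5 kΩ load: 11.63 kΩ.
V_A = 25.5 × 11.63/(9.26 + 11.63) = 14.2 V.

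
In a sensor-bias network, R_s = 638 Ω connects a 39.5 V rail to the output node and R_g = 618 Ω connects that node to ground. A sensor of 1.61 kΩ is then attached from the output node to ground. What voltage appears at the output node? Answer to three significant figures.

The load sits in parallel with R_g: R_g‖R_L = (618 × 1610) / (618 + 1610) = 446.6 Ω.
V_out = 39.5 × 446.6 / (638 + 446.6) = 39.5 × 446.6/1085 = 16.3 V.

V_out ≈ 16.3 V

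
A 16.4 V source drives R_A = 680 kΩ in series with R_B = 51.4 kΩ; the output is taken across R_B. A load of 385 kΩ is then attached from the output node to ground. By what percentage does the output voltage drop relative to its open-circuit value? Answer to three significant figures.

The divider's output (Thévenin) resistance is R_A‖R_B = 47.79 kΩ.
Fractional drop under load = R_th/(R_th + R_L) = 47.79 / (47.79 + 385) = 0.1104.
So the output falls by 11.0 %.

11.0 %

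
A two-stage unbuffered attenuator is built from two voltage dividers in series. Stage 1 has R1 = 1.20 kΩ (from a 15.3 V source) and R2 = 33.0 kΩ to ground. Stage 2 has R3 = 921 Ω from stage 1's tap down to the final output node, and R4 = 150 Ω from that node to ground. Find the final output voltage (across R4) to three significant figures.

V_out ≈ 0.994 V

Stage 2 presents R3+R4 = 1071 Ω as a load on stage 1's tap.
Stage 1's lower leg becomes R2‖(R3+R4) = 1037 Ω, so V_mid = 15.3 × 1037/2237 = 7.094 V.
Stage 2 is itself unloaded: V_out = V_mid × R4/(R3+R4) = 7.094 × 150/1071 = 0.994 V.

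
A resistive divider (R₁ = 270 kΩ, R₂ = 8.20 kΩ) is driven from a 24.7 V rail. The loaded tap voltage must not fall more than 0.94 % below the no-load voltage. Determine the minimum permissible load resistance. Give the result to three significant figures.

R_L(min) ≈ 839 kΩ

Output resistance R_th = R₁‖R₂ = (270 × 8.20)/278.2 = 7.958 kΩ.
The fractional drop is R_th/(R_th + R_L); requiring this ≤ 0.00940 gives R_L ≥ R_th(1/0.00940 − 1) = 7.958 × 105.4 = 839 kΩ.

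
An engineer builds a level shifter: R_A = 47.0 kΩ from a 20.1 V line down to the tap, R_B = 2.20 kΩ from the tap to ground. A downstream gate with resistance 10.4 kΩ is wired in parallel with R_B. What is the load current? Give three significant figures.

I_L ≈ 0.0719 mA

R_B‖R_L = 1.816 kΩ; V_out = 20.1 × 1.816/48.82 = 0.7477 V.
I_L = V_out / R_L = 0.7477 / 10.4 kΩ = 0.0719 mA.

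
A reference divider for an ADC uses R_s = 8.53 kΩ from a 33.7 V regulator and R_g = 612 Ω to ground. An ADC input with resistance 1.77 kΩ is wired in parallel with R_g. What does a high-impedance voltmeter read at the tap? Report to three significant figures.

V_out ≈ 1.71 V

The load sits in parallel with R_g: R_g‖R_L = (612 × 1770) / (612 + 1770) = 454.8 Ω.
V_out = 33.7 × 454.8 / (8530 + 454.8) = 33.7 × 454.8/8985 = 1.71 V.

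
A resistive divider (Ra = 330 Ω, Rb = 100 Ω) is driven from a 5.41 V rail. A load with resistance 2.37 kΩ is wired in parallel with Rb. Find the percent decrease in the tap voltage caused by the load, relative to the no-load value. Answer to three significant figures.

3.14 %

The divider's output (Thévenin) resistance is Ra‖Rb = 76.74 Ω.
Fractional drop under load = R_th/(R_th + R_L) = 76.74 / (76.74 + 2370) = 0.03137.
So the output falls by 3.14 %.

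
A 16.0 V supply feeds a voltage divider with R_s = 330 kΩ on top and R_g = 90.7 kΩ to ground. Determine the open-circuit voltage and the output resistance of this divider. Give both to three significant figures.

V_th is the open-circuit tap voltage: 16.0 × 90.7/(330 + 90.7) = 3.45 V.
With the supply zeroed, R_s and R_g appear in parallel from the tap: R_th = R_s‖R_g = (330 × 90.7)/420.7 = 71.1 kΩ.

V_th = 3.45 V, R_th = 71.1 kΩ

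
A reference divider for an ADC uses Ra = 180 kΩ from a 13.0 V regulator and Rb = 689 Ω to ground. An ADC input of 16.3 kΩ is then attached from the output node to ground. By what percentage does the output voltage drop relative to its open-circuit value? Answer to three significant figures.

The divider's output (Thévenin) resistance is Ra‖Rb = 686.4 Ω.
Fractional drop under load = R_th/(R_th + R_L) = 686.4 / (686.4 + 16300) = 0.04041.
So the output falls by 4.04 %.

4.04 %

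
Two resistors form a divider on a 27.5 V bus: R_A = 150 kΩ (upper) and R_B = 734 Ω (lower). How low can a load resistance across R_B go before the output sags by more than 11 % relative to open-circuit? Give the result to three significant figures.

Output resistance R_th = R_A‖R_B = (150000 × 734)/150700 = 730.4 Ω.
The fractional drop is R_th/(R_th + R_L); requiring this ≤ 0.110 gives R_L ≥ R_th(1/0.110 − 1) = 730.4 × 8.091 = 5.91 kΩ.

R_L(min) ≈ 5.91 kΩ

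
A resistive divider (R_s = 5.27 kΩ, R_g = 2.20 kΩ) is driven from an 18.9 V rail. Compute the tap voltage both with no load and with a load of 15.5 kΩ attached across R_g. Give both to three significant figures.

Open-circuit: V = 18.9 × 2.20/(5.27 + 2.20) = 5.57 V.
With the load, R_g becomes R_g‖R_L = 1.927 kΩ, so V = 18.9 × 1.927/7.197 = 5.06 V.

Unloaded: 5.57 V; loaded: 5.06 V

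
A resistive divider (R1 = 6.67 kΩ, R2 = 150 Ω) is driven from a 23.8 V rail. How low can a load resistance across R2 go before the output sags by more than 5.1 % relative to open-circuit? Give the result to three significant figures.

Output resistance R_th = R1‖R2 = (6670 × 150)/6820 = 146.7 Ω.
The fractional drop is R_th/(R_th + R_L); requiring this ≤ 0.0510 gives R_L ≥ R_th(1/0.0510 − 1) = 146.7 × 18.61 = 2.73 kΩ.

R_L(min) ≈ 2.73 kΩ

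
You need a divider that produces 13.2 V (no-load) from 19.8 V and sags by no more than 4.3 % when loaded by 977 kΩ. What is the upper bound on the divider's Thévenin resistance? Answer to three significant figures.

R_th ≤ 43.9 kΩ

Loading drop = R_th/(R_th + R_L) ≤ 0.0430, so R_th ≤ R_L · ε/(1−ε) = 977 kΩ × 0.0430/0.9570 = 43.9 kΩ.
(Any R1, R2 with R2/(R1+R2) = 0.667 and R1‖R2 ≤ 43.9 kΩ will meet the spec.)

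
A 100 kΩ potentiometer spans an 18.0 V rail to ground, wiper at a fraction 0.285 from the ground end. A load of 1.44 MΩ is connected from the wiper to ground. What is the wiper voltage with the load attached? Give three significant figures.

V ≈ 5.06 V

The wiper splits the pot into (1−α)R = 71.50 kΩ above and αR = 28.50 kΩ below.
Lower section ‖ load = 27.95 kΩ.
V_wiper = 18.0 × 27.95/(71.50 + 27.95) = 5.06 V.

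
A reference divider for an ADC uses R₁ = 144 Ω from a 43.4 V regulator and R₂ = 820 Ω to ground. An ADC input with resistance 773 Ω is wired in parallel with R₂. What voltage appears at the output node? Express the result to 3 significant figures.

V_out ≈ 31.9 V

The load sits in parallel with R₂: R₂‖R_L = (820 × 773) / (820 + 773) = 397.9 Ω.
V_out = 43.4 × 397.9 / (144 + 397.9) = 43.4 × 397.9/541.9 = 31.9 V.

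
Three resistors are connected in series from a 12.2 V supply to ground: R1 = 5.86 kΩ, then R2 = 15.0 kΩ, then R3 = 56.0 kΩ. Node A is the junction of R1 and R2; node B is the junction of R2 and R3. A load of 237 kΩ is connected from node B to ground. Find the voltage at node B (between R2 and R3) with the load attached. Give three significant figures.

V ≈ 8.35 V

At node B, R3 is in parallel with the load: R3‖R_L = 45.30 kΩ.
Below node A the resistance is R2 + (R3‖R_L) = 60.30 kΩ, so V_A = 12.2 × 60.30/66.16 = 11.12 V.
Then V_B = V_A × (R3‖R_L)/(R2 + R3‖R_L) = 11.12 × 45.30/60.30 = 8.35 V.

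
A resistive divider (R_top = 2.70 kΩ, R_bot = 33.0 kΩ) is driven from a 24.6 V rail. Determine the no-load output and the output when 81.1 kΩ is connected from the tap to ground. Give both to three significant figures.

Unloaded: 22.7 V; loaded: 22.1 V

Open-circuit: V = 24.6 × 33.0/(2.70 + 33.0) = 22.7 V.
With the load, R_bot becomes R_bot‖R_L = 23.46 kΩ, so V = 24.6 × 23.46/26.16 = 22.1 V.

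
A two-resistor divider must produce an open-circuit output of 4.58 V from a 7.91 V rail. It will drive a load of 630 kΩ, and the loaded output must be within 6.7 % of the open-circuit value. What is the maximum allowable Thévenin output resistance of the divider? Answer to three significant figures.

Loading drop = R_th/(R_th + R_L) ≤ 0.0670, so R_th ≤ R_L · ε/(1−ε) = 630 kΩ × 0.0670/0.9330 = 45.2 kΩ.
(Any R1, R2 with R2/(R1+R2) = 0.579 and R1‖R2 ≤ 45.2 kΩ will meet the spec.)

R_th ≤ 45.2 kΩ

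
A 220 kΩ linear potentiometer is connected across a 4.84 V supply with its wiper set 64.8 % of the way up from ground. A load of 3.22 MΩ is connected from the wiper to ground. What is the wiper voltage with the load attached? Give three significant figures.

V ≈ 3.09 V

The wiper splits the pot into (1−α)R = 77.44 kΩ above and αR = 142.6 kΩ below.
Lower section ‖ load = 136.5 kΩ.
V_wiper = 4.84 × 136.5/(77.44 + 136.5) = 3.09 V.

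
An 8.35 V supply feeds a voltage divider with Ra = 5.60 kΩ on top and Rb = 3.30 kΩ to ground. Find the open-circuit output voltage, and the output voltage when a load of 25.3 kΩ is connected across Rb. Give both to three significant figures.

Open-circuit: V = 8.35 × 3.30/(5.60 + 3.30) = 3.10 V.
With the load, Rb becomes Rb‖R_L = 2.919 kΩ, so V = 8.35 × 2.919/8.519 = 2.86 V.

Unloaded: 3.10 V; loaded: 2.86 V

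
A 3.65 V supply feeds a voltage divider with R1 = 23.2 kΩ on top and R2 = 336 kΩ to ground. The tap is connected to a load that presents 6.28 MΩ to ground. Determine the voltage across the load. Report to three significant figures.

The load sits in parallel with R2: R2‖R_L = (336 × 6280) / (336 + 6280) = 318.9 kΩ.
V_out = 3.65 × 318.9 / (23.2 + 318.9) = 3.65 × 318.9/342.1 = 3.40 V.

V_out ≈ 3.40 V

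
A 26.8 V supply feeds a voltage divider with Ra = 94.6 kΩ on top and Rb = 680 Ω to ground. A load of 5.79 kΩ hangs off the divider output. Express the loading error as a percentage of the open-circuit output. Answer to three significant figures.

10.4 %

Unloaded V = 26.8 × 680/95280 = 0.19127 V.
Loaded: Rb‖R_L = 608.5 Ω, giving V = 26.8 × 608.5/95210 = 0.17129 V.
Drop = (0.19127 − 0.17129) / 0.19127 = 10.4 %.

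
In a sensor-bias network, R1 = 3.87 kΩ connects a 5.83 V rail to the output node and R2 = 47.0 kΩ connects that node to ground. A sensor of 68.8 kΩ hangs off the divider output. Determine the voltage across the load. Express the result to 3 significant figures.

The load sits in parallel with R2: R2‖R_L = (47.0 × 68.8) / (47.0 + 68.8) = 27.92 kΩ.
V_out = 5.83 × 27.92 / (3.87 + 27.92) = 5.83 × 27.92/31.79 = 5.12 V.

V_out ≈ 5.12 V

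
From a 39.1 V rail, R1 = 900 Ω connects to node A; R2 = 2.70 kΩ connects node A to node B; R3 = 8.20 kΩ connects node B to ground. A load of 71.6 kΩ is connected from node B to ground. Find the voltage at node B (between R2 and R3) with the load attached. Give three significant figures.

V ≈ 26.3 V

At node B, R3 is in parallel with the load: R3‖R_L = 7357 Ω.
Below node A the resistance is R2 + (R3‖R_L) = 10060 Ω, so V_A = 39.1 × 10060/10960 = 35.89 V.
Then V_B = V_A × (R3‖R_L)/(R2 + R3‖R_L) = 35.89 × 7357/10060 = 26.3 V.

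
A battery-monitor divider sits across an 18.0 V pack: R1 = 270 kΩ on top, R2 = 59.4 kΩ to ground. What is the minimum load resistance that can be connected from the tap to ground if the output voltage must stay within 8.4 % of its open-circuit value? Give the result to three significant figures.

Output resistance R_th = R1‖R2 = (270 × 59.4)/329.4 = 48.69 kΩ.
The fractional drop is R_th/(R_th + R_L); requiring this ≤ 0.0840 gives R_L ≥ R_th(1/0.0840 − 1) = 48.69 × 10.90 = 531 kΩ.

R_L(min) ≈ 531 kΩ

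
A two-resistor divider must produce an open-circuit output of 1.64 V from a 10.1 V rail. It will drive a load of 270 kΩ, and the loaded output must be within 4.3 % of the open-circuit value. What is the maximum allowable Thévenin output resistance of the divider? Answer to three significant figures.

Loading drop = R_th/(R_th + R_L) ≤ 0.0430, so R_th ≤ R_L · ε/(1−ε) = 270 kΩ × 0.0430/0.9570 = 12.1 kΩ.

R_th ≤ 12.1 kΩ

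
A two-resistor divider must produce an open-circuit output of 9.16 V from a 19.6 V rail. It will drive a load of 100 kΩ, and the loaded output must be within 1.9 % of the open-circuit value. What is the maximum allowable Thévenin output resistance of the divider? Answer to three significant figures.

R_th ≤ 1.94 kΩ

Loading drop = R_th/(R_th + R_L) ≤ 0.0190, so R_th ≤ R_L · ε/(1−ε) = 100 kΩ × 0.0190/0.9810 = 1.94 kΩ.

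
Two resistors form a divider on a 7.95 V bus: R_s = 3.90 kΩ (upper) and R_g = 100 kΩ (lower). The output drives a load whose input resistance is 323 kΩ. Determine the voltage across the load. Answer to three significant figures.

V_out ≈ 7.56 V

The load sits in parallel with R_g: R_g‖R_L = (100 × 323) / (100 + 323) = 76.36 kΩ.
V_out = 7.95 × 76.36 / (3.90 + 76.36) = 7.95 × 76.36/80.26 = 7.56 V.
(Unloaded it would have been 7.65 V.)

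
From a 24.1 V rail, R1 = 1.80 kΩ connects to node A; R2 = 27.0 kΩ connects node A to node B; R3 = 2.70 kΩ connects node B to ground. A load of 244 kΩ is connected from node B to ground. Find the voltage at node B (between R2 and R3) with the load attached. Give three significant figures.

V ≈ 2.05 V

At node B, R3 is in parallel with the load: R3‖R_L = 2.670 kΩ.
Below node A the resistance is R2 + (R3‖R_L) = 29.67 kΩ, so V_A = 24.1 × 29.67/31.47 = 22.72 V.
Then V_B = V_A × (R3‖R_L)/(R2 + R3‖R_L) = 22.72 × 2.670/29.67 = 2.05 V.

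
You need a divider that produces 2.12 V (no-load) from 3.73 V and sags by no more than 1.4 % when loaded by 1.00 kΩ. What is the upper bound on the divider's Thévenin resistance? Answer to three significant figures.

R_th ≤ 14.2 Ω

Loading drop = R_th/(R_th + R_L) ≤ 0.0140, so R_th ≤ R_L · ε/(1−ε) = 1.00 kΩ × 0.0140/0.9860 = 14.2 Ω.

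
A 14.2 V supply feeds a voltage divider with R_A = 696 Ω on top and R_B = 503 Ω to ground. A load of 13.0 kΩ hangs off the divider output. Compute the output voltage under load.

V_out ≈ 5.83 V

The load sits in parallel with R_B: R_B‖R_L = (503 × 13000) / (503 + 13000) = 484.3 Ω.
V_out = 14.2 × 484.3 / (696 + 484.3) = 14.2 × 484.3/1180 = 5.83 V.
(Unloaded it would have been 5.96 V.)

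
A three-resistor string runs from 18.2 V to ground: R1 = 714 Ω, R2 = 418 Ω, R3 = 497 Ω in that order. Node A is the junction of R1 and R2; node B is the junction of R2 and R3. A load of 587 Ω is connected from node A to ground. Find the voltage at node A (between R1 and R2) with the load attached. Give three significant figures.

Below node A the series string R2+R3 = 915.0 Ω sits in parallel with the 587 Ω load: 357.6 Ω.
V_A = 18.2 × 357.6/(714 + 357.6) = 6.07 V.

V ≈ 6.07 V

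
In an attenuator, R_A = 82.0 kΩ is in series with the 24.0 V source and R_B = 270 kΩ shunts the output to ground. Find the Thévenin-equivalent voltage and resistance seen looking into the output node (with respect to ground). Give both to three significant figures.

V_th = 18.4 V, R_th = 62.9 kΩ

V_th is the open-circuit tap voltage: 24.0 × 270/(82.0 + 270) = 18.4 V.
With the supply zeroed, R_A and R_B appear in parallel from the tap: R_th = R_A‖R_B = (82.0 × 270)/352.0 = 62.9 kΩ.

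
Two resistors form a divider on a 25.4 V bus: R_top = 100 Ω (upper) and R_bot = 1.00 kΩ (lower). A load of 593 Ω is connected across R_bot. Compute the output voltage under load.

The load sits in parallel with R_bot: R_bot‖R_L = (1000 × 593) / (1000 + 593) = 372.3 Ω.
V_out = 25.4 × 372.3 / (100 + 372.3) = 25.4 × 372.3/472.3 = 20.0 V.
(Unloaded it would have been 23.1 V.)

V_out ≈ 20.0 V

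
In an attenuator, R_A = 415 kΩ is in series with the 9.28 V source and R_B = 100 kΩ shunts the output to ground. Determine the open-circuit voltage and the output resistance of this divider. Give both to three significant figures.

V_th = 1.80 V, R_th = 80.6 kΩ

V_th is the open-circuit tap voltage: 9.28 × 100/(415 + 100) = 1.80 V.
With the supply zeroed, R_A and R_B appear in parallel from the tap: R_th = R_A‖R_B = (415 × 100)/515.0 = 80.6 kΩ.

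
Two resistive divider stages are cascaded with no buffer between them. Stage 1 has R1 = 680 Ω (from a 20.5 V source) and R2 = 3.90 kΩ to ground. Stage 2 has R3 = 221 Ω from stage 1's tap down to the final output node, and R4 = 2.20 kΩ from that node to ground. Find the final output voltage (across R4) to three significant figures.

V_out ≈ 12.8 V

Stage 2 presents R3+R4 = 2421 Ω as a load on stage 1's tap.
Stage 1's lower leg becomes R2‖(R3+R4) = 1494 Ω, so V_mid = 20.5 × 1494/2174 = 14.09 V.
Stage 2 is itself unloaded: V_out = V_mid × R4/(R3+R4) = 14.09 × 2200/2421 = 12.8 V.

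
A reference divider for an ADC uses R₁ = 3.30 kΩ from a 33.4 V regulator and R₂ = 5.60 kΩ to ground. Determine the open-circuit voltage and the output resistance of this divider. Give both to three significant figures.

V_th is the open-circuit tap voltage: 33.4 × 5.60/(3.30 + 5.60) = 21.0 V.
With the supply zeroed, R₁ and R₂ appear in parallel from the tap: R_th = R₁‖R₂ = (3.30 × 5.60)/8.900 = 2.08 kΩ.

V_th = 21.0 V, R_th = 2.08 kΩ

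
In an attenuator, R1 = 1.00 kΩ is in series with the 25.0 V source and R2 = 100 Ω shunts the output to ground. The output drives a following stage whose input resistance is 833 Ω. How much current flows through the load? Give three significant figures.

R2‖R_L = 89.28 Ω; V_out = 25.0 × 89.28/1089 = 2.049 V.
I_L = V_out / R_L = 2.049 / 833 Ω = 2.46 mA.

I_L ≈ 2.46 mA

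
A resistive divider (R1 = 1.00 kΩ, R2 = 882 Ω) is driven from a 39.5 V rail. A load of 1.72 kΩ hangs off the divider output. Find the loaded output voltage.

The load sits in parallel with R2: R2‖R_L = (882 × 1720) / (882 + 1720) = 583.0 Ω.
V_out = 39.5 × 583.0 / (1000 + 583.0) = 39.5 × 583.0/1583 = 14.5 V.
(Unloaded it would have been 18.5 V.)

V_out ≈ 14.5 V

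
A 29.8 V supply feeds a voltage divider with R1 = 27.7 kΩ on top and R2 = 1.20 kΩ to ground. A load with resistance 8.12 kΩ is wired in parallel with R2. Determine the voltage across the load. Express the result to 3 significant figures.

The load sits in parallel with R2: R2‖R_L = (1.20 × 8.12) / (1.20 + 8.12) = 1.045 kΩ.
V_out = 29.8 × 1.045 / (27.7 + 1.045) = 29.8 × 1.045/28.75 = 1.08 V.

V_out ≈ 1.08 V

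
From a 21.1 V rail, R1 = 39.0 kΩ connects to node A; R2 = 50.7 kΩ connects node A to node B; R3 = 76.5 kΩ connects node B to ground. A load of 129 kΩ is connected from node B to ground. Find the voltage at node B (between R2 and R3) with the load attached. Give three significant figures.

At node B, R3 is in parallel with the load: R3‖R_L = 48.02 kΩ.
Below node A the resistance is R2 + (R3‖R_L) = 98.72 kΩ, so V_A = 21.1 × 98.72/137.7 = 15.12 V.
Then V_B = V_A × (R3‖R_L)/(R2 + R3‖R_L) = 15.12 × 48.02/98.72 = 7.36 V.

V ≈ 7.36 V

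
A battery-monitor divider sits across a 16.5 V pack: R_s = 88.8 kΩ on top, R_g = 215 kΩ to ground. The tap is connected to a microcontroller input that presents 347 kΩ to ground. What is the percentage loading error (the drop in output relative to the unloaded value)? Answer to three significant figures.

Unloaded V = 16.5 × 215/303.8 = 11.68 V.
Loaded: R_g‖R_L = 132.7 kΩ, giving V = 16.5 × 132.7/221.5 = 9.887 V.
Drop = (11.68 − 9.887) / 11.68 = 15.3 %.

15.3 %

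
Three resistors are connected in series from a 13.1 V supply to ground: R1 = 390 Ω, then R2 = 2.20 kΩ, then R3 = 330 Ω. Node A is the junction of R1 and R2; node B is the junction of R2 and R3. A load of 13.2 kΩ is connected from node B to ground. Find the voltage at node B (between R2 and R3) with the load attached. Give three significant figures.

V ≈ 1.45 V

At node B, R3 is in parallel with the load: R3‖R_L = 322.0 Ω.
Below node A the resistance is R2 + (R3‖R_L) = 2522 Ω, so V_A = 13.1 × 2522/2912 = 11.35 V.
Then V_B = V_A × (R3‖R_L)/(R2 + R3‖R_L) = 11.35 × 322.0/2522 = 1.45 V.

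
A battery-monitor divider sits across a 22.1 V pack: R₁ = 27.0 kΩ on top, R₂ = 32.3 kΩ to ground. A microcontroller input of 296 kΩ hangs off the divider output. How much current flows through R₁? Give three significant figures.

I ≈ 0.394 mA

R₂‖R_L = 29.12 kΩ, so the source sees R₁ + R₂‖R_L = 56.12 kΩ.
I = 22.1 V / 56.12 kΩ = 0.394 mA.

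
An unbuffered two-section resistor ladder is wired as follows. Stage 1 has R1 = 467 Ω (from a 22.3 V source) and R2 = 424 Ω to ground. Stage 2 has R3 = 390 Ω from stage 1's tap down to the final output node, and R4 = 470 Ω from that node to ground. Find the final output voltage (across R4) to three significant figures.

Stage 2 presents R3+R4 = 860.0 Ω as a load on stage 1's tap.
Stage 1's lower leg becomes R2‖(R3+R4) = 284.0 Ω, so V_mid = 22.3 × 284.0/751.0 = 8.433 V.
Stage 2 is itself unloaded: V_out = V_mid × R4/(R3+R4) = 8.433 × 470/860.0 = 4.61 V.

V_out ≈ 4.61 V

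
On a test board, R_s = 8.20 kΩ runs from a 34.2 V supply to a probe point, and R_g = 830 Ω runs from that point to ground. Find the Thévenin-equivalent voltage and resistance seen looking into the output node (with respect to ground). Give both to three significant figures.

V_th = 3.14 V, R_th = 754 Ω

V_th is the open-circuit tap voltage: 34.2 × 830/(8200 + 830) = 3.14 V.
With the supply zeroed, R_s and R_g appear in parallel from the tap: R_th = R_s‖R_g = (8200 × 830)/9030 = 754 Ω.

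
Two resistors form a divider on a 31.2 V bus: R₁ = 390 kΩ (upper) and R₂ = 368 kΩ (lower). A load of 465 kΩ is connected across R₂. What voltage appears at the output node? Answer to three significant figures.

V_out ≈ 10.8 V

The load sits in parallel with R₂: R₂‖R_L = (368 × 465) / (368 + 465) = 205.4 kΩ.
V_out = 31.2 × 205.4 / (390 + 205.4) = 31.2 × 205.4/595.4 = 10.8 V.
(Unloaded it would have been 15.1 V.)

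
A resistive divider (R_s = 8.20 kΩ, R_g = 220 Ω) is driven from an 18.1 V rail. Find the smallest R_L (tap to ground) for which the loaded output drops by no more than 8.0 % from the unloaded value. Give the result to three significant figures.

R_L(min) ≈ 2.46 kΩ

Output resistance R_th = R_s‖R_g = (8200 × 220)/8420 = 214.3 Ω.
The fractional drop is R_th/(R_th + R_L); requiring this ≤ 0.0800 gives R_L ≥ R_th(1/0.0800 − 1) = 214.3 × 11.50 = 2.46 kΩ.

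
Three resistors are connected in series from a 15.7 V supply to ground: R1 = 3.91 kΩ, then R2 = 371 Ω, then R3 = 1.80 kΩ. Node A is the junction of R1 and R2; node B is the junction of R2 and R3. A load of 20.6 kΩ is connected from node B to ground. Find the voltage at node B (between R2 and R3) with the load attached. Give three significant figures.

V ≈ 4.38 V

At node B, R3 is in parallel with the load: R3‖R_L = 1655 Ω.
Below node A the resistance is R2 + (R3‖R_L) = 2026 Ω, so V_A = 15.7 × 2026/5936 = 5.359 V.
Then V_B = V_A × (R3‖R_L)/(R2 + R3‖R_L) = 5.359 × 1655/2026 = 4.38 V.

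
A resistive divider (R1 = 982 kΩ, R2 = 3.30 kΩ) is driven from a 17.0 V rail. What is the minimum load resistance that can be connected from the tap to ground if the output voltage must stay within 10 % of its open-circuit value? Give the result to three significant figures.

R_L(min) ≈ 29.6 kΩ

Output resistance R_th = R1‖R2 = (982 × 3.30)/985.3 = 3.289 kΩ.
The fractional drop is R_th/(R_th + R_L); requiring this ≤ 0.100 gives R_L ≥ R_th(1/0.100 − 1) = 3.289 × 9.000 = 29.6 kΩ.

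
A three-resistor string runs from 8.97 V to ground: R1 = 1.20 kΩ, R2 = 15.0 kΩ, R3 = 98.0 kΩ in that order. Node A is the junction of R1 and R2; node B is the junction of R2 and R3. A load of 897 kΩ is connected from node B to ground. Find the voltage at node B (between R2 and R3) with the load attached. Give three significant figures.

At node B, R3 is in parallel with the load: R3‖R_L = 88.35 kΩ.
Below node A the resistance is R2 + (R3‖R_L) = 103.3 kΩ, so V_A = 8.97 × 103.3/104.5 = 8.867 V.
Then V_B = V_A × (R3‖R_L)/(R2 + R3‖R_L) = 8.867 × 88.35/103.3 = 7.58 V.

V ≈ 7.58 V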